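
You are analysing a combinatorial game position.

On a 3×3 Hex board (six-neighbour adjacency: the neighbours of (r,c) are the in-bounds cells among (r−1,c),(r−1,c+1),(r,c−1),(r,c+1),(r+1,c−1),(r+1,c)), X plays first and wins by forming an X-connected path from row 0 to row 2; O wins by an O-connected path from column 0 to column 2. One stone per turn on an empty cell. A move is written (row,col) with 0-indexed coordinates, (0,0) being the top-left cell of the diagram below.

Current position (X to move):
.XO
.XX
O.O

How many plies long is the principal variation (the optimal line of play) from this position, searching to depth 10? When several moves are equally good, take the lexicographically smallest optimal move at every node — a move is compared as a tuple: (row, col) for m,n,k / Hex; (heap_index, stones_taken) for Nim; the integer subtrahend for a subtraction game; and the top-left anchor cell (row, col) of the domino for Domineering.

PV length from [.XO/.XX/O.O]: 1 ply

p1 X@[.XO/.XX/O.O]: (0,0)[XXO/.XX/O.O]-1 (1,0)[.XO/XXX/O.O]-1 (2,1)[.XO/.XX/OXO]+1*
p2 O@[.XO/.XX/OXO] terminal -1; root [.XO/.XX/O.O] d10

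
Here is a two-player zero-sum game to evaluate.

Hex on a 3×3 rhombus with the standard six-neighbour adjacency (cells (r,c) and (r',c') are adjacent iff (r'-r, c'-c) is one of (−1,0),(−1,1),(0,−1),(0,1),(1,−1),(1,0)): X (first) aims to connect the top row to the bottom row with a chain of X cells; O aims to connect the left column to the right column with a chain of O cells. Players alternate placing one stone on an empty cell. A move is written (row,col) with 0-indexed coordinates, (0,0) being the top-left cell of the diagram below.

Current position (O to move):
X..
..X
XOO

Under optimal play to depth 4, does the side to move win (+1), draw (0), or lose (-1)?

[X../..X/XOO] O move#1: (0,1):-1/XO./..X/XOO*, (0,2):-1/X.O/..X/XOO, (1,0):-1/X../O.X/XOO, (1,1):-1/X../.OX/XOO
[XO./..X/XOO] X move#2: (0,2):+1/XOX/..X/XOO*, (1,0):+1/XO./X.X/XOO, (1,1):+1/XO./.XX/XOO
[XOX/..X/XOO] O move#3: (1,0):-1/XOX/O.X/XOO*, (1,1):-1/XOX/.OX/XOO
[XOX/O.X/XOO] X move#4: (1,1):+1/XOX/OXX/XOO*
[XOX/OXX/XOO] end (terminal -1, O#5); searched X../..X/XOO to 4

value(X../..X/XOO, O) = -1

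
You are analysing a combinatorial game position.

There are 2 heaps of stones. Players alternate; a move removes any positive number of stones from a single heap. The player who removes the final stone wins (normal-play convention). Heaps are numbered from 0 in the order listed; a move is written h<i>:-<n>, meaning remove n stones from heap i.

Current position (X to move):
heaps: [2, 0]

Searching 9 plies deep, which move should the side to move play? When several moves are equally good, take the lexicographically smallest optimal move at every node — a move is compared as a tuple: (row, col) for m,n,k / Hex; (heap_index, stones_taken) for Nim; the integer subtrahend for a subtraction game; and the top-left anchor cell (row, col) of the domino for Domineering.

X's best at [(2,0)]: h0:-2

p1 X@[(2,0)]: h0:-1[(1,0)]-1 h0:-2[(0,0)]+1*
p2 O@[(0,0)] terminal -1; root [(2,0)] d9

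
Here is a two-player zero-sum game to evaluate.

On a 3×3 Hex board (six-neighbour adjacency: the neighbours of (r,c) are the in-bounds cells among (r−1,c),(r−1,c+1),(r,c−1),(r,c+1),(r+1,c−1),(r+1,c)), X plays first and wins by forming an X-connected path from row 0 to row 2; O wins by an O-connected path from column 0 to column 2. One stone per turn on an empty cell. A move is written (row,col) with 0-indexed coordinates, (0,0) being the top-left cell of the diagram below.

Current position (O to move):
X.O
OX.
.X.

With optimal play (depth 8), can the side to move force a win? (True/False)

O winning at [X.O/OX./.X.]: True

[X.O/OX./.X.] O move#1: (0,1):+1/XOO/OX./.X.*, (1,2):-1/X.O/OXO/.X., (2,0):-1/X.O/OX./OX., (2,2):-1/X.O/OX./.XO
[XOO/OX./.X.] end (terminal -1, X#2); searched X.O/OX./.X. to 8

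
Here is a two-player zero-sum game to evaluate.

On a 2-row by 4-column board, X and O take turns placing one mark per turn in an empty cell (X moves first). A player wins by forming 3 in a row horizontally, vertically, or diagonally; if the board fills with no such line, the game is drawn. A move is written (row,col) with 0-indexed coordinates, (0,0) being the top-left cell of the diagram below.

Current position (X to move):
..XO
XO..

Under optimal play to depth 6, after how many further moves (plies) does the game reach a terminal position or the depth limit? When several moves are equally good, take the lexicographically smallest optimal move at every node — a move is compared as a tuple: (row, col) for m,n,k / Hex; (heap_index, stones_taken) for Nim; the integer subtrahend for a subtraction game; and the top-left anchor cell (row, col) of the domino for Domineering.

PV length from [..XO/XO..]: 4 plies

[..XO/XO..] X move#1: (0,0):+0/X.XO/XO..*, (0,1):+0/.XXO/XO.., (1,2):+0/..XO/XOX., (1,3):+0/..XO/XO.X
[X.XO/XO..] O move#2: (0,1):+0/XOXO/XO..*, (1,2):-1/X.XO/XOO., (1,3):-1/X.XO/XO.O
[XOXO/XO..] X move#3: (1,2):+0/XOXO/XOX.*, (1,3):+0/XOXO/XO.X
[XOXO/XOX.] O move#4: (1,3):+0/XOXO/XOXO*
[XOXO/XOXO] end (terminal +0, X#5); searched ..XO/XO.. to 6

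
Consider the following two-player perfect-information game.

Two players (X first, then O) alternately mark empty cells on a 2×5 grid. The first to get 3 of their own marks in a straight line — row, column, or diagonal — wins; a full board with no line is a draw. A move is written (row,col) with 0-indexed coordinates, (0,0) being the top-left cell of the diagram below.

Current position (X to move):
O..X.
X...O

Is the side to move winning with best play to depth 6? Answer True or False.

X winning at [O..X./X...O]: True

ply 1, X at O..X./X...O | (0,1)=+0→OX.X./X...O; (0,2)=+1→O.XX./X...O*; (0,4)=+0→O..XX/X...O; (1,1)=+0→O..X./XX..O; (1,2)=+1→O..X./X.X.O; (1,3)=+0→O..X./X..XO
ply 2, O at O.XX./X...O | (0,1)=-1→OOXX./X...O*; (0,4)=-1→O.XXO/X...O; (1,1)=-1→O.XX./XO..O; (1,2)=-1→O.XX./X.O.O; (1,3)=-1→O.XX./X..OO
ply 3, X at OOXX./X...O | (0,4)=+1→OOXXX/X...O*; (1,1)=+1→OOXX./XX..O; (1,2)=+1→OOXX./X.X.O; (1,3)=+0→OOXX./X..XO
ply 4: OOXXX/X...O is terminal -1 (O); from O..X./X...O depth 6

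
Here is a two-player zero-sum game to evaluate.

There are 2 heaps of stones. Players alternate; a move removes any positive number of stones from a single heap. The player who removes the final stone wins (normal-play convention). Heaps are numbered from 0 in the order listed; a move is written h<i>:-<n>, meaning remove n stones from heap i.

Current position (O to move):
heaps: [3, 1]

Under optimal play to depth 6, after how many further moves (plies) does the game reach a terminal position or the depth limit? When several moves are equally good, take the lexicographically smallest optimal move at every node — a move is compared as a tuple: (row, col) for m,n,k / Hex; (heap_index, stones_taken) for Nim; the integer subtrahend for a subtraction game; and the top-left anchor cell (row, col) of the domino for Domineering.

p1 O@[(3,1)]: h0:-1[(2,1)]-1 h0:-2[(1,1)]+1* h0:-3[(0,1)]-1 h1:-1[(3,0)]-1
p2 X@[(1,1)]: h0:-1[(0,1)]-1* h1:-1[(1,0)]-1
p3 O@[(0,1)]: h1:-1[(0,0)]+1*
p4 X@[(0,0)] terminal -1; root [(3,1)] d6

PV length from [(3,1)]: 3 plies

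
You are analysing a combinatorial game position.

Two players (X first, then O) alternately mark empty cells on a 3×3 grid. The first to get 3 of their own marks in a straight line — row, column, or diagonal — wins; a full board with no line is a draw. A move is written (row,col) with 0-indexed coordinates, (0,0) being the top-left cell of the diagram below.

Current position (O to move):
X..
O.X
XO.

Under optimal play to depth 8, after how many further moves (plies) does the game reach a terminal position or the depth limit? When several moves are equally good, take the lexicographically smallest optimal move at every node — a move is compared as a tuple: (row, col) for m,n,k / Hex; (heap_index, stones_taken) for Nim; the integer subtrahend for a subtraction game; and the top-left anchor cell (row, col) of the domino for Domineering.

p1 O@[X../O.X/XO.]: (0,1)[XO./O.X/XO.]-1 (0,2)[X.O/O.X/XO.]+0* (1,1)[X../OOX/XO.]+0 (2,2)[X../O.X/XOO]-1
p2 X@[X.O/O.X/XO.]: (0,1)[XXO/O.X/XO.]+0* (1,1)[X.O/OXX/XO.]+0 (2,2)[X.O/O.X/XOX]+0
p3 O@[XXO/O.X/XO.]: (1,1)[XXO/OOX/XO.]+0* (2,2)[XXO/O.X/XOO]+0
p4 X@[XXO/OOX/XO.]: (2,2)[XXO/OOX/XOX]+0*
p5 O@[XXO/OOX/XOX] terminal +0; root [X../O.X/XO.] d8

PV length from [X../O.X/XO.]: 4 plies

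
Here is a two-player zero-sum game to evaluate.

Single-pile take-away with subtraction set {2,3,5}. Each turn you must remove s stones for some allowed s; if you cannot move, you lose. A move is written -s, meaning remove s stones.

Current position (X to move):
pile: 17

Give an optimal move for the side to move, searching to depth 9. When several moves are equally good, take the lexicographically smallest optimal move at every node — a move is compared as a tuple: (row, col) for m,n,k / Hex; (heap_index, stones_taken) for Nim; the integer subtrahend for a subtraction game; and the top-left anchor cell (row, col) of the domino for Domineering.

p1 X@[17]: -2[15]+1* -3[14]+1 -5[12]-1
p2 O@[15]: -2[13]-1* -3[12]-1 -5[10]-1
p3 X@[13]: -2[11]-1 -3[10]-1 -5[8]+1*
p4 O@[8]: -2[6]-1* -3[5]-1 -5[3]-1
p5 X@[6]: -2[4]-1 -3[3]-1 -5[1]+1*
p6 O@[1] terminal -1; root [17] d9

X's best at [17]: -2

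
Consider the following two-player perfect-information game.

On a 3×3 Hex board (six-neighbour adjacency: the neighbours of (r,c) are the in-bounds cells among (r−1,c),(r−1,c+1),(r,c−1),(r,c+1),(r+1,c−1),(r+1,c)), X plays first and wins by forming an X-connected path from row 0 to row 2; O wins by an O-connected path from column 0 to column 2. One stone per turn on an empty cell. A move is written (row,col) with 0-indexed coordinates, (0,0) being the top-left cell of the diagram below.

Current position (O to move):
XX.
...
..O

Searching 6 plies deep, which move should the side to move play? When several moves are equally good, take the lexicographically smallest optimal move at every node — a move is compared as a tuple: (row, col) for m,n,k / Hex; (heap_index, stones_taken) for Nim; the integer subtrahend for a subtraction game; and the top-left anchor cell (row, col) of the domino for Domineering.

ply 1, O at XX./.../..O | (0,2)=-1→XXO/.../..O; (1,0)=-1→XX./O../..O; (1,1)=+1→XX./.O./..O*; (1,2)=-1→XX./..O/..O; (2,0)=+1→XX./.../O.O; (2,1)=-1→XX./.../.OO
ply 2, X at XX./.O./..O | (0,2)=-1→XXX/.O./..O*; (1,0)=-1→XX./XO./..O; (1,2)=-1→XX./.OX/..O; (2,0)=-1→XX./.O./X.O; (2,1)=-1→XX./.O./.XO
ply 3, O at XXX/.O./..O | (1,0)=+1→XXX/OO./..O*; (1,2)=+1→XXX/.OO/..O; (2,0)=+1→XXX/.O./O.O; (2,1)=+1→XXX/.O./.OO
ply 4, X at XXX/OO./..O | (1,2)=-1→XXX/OOX/..O*; (2,0)=-1→XXX/OO./X.O; (2,1)=-1→XXX/OO./.XO
ply 5, O at XXX/OOX/..O | (2,0)=-1→XXX/OOX/O.O; (2,1)=+1→XXX/OOX/.OO*
ply 6: XXX/OOX/.OO is terminal -1 (X); from XX./.../..O depth 6

O's best at [XX./.../..O]: (1,1)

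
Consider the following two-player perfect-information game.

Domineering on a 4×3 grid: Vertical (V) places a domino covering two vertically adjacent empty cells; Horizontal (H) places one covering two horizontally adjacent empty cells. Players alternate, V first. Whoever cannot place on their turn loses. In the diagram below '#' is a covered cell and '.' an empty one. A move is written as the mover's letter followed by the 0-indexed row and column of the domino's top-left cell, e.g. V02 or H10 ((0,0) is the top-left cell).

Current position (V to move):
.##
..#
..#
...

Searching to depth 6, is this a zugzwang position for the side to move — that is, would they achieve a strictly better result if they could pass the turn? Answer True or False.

zugzwang(.##/..#/..#/..., V) = False

ply 1, V at .##/..#/..#/... | V00=-1→###/#.#/..#/...; V10=+1→.##/#.#/#.#/...*; V11=+1→.##/.##/.##/...; V20=+1→.##/..#/#.#/#..; V21=+1→.##/..#/.##/.#.
ply 2, H at .##/#.#/#.#/... | H30=-1→.##/#.#/#.#/##.*; H31=-1→.##/#.#/#.#/.##
ply 3, V at .##/#.#/#.#/##. | V11=+1→.##/###/###/##.*
ply 4: .##/###/###/##. is terminal -1 (H); from .##/..#/..#/... depth 6
pass branch (H moves first from the same position):
  | ply 1, H at .##/..#/..#/... | H10=-1→.##/###/..#/...; H20=+1→.##/..#/###/...*; H30=-1→.##/..#/..#/##.; H31=-1→.##/..#/..#/.##
  | ply 2, V at .##/..#/###/... | V00=-1→###/#.#/###/...*
  | ply 3, H at ###/#.#/###/... | H30=+1→###/#.#/###/##.*; H31=+1→###/#.#/###/.##
  | ply 4: ###/#.#/###/##. is terminal -1 (V); from .##/..#/..#/... depth 6
V moving scores +1; V passing scores -1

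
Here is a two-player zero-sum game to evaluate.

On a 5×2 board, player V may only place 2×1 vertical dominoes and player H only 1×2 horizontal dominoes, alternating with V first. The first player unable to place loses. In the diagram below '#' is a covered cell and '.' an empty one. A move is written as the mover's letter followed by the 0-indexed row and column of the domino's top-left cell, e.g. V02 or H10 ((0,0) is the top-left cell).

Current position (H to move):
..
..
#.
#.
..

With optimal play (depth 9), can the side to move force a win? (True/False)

H winning at [../../#./#./..]: True

p1 H@[../../#./#./..]: H00[##/../#./#./..]+1* H10[../##/#./#./..]+1 H40[../../#./#./##]-1
p2 V@[##/../#./#./..]: V11[##/.#/##/#./..]-1* V21[##/../##/##/..]-1 V31[##/../#./##/.#]-1
p3 H@[##/.#/##/#./..]: H40[##/.#/##/#./##]+1*
p4 V@[##/.#/##/#./##] terminal -1; root [../../#./#./..] d9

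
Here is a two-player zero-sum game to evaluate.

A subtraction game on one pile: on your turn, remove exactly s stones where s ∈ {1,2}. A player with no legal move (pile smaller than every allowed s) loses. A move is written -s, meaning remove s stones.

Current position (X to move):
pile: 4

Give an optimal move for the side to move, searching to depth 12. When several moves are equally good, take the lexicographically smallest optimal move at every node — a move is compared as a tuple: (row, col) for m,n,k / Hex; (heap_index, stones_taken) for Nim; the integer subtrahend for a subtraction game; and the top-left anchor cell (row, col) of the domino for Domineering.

X's best at [4]: -1

p1 X@[4]: -1[3]+1* -2[2]-1
p2 O@[3]: -1[2]-1* -2[1]-1
p3 X@[2]: -1[1]-1 -2[0]+1*
p4 O@[0] terminal -1; root [4] d12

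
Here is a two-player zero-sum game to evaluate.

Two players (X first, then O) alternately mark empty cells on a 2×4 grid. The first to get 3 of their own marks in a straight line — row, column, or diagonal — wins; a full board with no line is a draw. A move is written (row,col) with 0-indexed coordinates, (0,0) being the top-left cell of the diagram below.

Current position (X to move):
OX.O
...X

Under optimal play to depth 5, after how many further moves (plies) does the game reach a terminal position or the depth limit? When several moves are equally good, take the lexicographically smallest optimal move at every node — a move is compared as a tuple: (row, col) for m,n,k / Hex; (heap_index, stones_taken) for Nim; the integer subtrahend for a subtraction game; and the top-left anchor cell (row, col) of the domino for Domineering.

PV length from [OX.O/...X]: 4 plies

ply 1, X at OX.O/...X | (0,2)=+0→OXXO/...X*; (1,0)=+0→OX.O/X..X; (1,1)=+0→OX.O/.X.X; (1,2)=+0→OX.O/..XX
ply 2, O at OXXO/...X | (1,0)=+0→OXXO/O..X*; (1,1)=+0→OXXO/.O.X; (1,2)=+0→OXXO/..OX
ply 3, X at OXXO/O..X | (1,1)=+0→OXXO/OX.X*; (1,2)=+0→OXXO/O.XX
ply 4, O at OXXO/OX.X | (1,2)=+0→OXXO/OXOX*
ply 5: OXXO/OXOX is terminal +0 (X); from OX.O/...X depth 5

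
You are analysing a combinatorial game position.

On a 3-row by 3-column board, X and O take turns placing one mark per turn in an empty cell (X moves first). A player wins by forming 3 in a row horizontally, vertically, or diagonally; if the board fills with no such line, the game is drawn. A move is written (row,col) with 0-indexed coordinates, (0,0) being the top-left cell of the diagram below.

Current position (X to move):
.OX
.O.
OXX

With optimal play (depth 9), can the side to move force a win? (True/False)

X winning at [.OX/.O./OXX]: True

[.OX/.O./OXX] X move#1: (0,0):+0/XOX/.O./OXX, (1,0):+0/.OX/XO./OXX, (1,2):+1/.OX/.OX/OXX*
[.OX/.OX/OXX] end (terminal -1, O#2); searched .OX/.O./OXX to 9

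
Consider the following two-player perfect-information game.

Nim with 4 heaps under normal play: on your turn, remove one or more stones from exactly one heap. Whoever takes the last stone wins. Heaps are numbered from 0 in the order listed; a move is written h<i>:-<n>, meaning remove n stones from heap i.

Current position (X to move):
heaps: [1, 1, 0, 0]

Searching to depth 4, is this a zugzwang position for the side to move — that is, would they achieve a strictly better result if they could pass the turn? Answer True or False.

ply 1, X at (1,1,0,0) | h0:-1=-1→(0,1,0,0)*; h1:-1=-1→(1,0,0,0)
ply 2, O at (0,1,0,0) | h1:-1=+1→(0,0,0,0)*
ply 3: (0,0,0,0) is terminal -1 (X); from (1,1,0,0) depth 4
pass branch (O moves first from the same position):
  | ply 1, O at (1,1,0,0) | h0:-1=-1→(0,1,0,0)*; h1:-1=-1→(1,0,0,0)
  | ply 2, X at (0,1,0,0) | h1:-1=+1→(0,0,0,0)*
  | ply 3: (0,0,0,0) is terminal -1 (O); from (1,1,0,0) depth 4
X moving scores -1; X passing scores +1

zugzwang((1,1,0,0), X) = True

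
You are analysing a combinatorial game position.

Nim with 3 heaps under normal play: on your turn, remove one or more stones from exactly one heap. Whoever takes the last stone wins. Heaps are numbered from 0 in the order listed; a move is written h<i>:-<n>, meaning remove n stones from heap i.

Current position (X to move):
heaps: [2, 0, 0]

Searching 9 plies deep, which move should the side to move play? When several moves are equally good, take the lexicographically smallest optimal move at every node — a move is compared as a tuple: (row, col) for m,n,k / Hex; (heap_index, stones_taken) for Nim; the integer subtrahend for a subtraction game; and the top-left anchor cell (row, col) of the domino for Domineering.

X's best at [(2,0,0)]: h0:-2

p1 X@[(2,0,0)]: h0:-1[(1,0,0)]-1 h0:-2[(0,0,0)]+1*
p2 O@[(0,0,0)] terminal -1; root [(2,0,0)] d9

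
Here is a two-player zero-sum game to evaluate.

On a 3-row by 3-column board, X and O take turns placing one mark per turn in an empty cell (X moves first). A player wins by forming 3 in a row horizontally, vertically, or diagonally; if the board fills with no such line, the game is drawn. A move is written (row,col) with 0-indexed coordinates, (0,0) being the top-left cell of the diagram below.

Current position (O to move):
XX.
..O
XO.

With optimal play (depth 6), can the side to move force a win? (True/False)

ply 1, O at XX./..O/XO. | (0,2)=-1→XXO/..O/XO.*; (1,0)=-1→XX./O.O/XO.; (1,1)=-1→XX./.OO/XO.; (2,2)=-1→XX./..O/XOO
ply 2, X at XXO/..O/XO. | (1,0)=+1→XXO/X.O/XO.*; (1,1)=-1→XXO/.XO/XO.; (2,2)=+1→XXO/..O/XOX
ply 3: XXO/X.O/XO. is terminal -1 (O); from XX./..O/XO. depth 6

O winning at [XX./..O/XO.]: False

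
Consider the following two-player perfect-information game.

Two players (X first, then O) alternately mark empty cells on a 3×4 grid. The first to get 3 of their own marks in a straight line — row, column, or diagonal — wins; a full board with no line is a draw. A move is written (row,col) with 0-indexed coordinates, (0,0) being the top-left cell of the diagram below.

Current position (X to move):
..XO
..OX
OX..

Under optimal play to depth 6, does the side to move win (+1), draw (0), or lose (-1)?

value(..XO/..OX/OX.., X) = +1

p1 X@[..XO/..OX/OX..]: (0,0)[X.XO/..OX/OX..]+0 (0,1)[.XXO/..OX/OX..]+1* (1,0)[..XO/X.OX/OX..]+0 (1,1)[..XO/.XOX/OX..]+0 (2,2)[..XO/..OX/OXX.]+1 (2,3)[..XO/..OX/OX.X]+1
p2 O@[.XXO/..OX/OX..]: (0,0)[OXXO/..OX/OX..]-1* (1,0)[.XXO/O.OX/OX..]-1 (1,1)[.XXO/.OOX/OX..]-1 (2,2)[.XXO/..OX/OXO.]-1 (2,3)[.XXO/..OX/OX.O]-1
p3 X@[OXXO/..OX/OX..]: (1,0)[OXXO/X.OX/OX..]+0 (1,1)[OXXO/.XOX/OX..]+1* (2,2)[OXXO/..OX/OXX.]-1 (2,3)[OXXO/..OX/OX.X]-1
p4 O@[OXXO/.XOX/OX..] terminal -1; root [..XO/..OX/OX..] d6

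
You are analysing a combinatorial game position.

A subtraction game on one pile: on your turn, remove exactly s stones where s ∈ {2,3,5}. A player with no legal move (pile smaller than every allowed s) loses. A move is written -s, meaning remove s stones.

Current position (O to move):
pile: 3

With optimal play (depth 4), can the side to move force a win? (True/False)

[3] O move#1: -2:+1/1*, -3:+1/0
[1] end (terminal -1, X#2); searched 3 to 4

O winning at [3]: True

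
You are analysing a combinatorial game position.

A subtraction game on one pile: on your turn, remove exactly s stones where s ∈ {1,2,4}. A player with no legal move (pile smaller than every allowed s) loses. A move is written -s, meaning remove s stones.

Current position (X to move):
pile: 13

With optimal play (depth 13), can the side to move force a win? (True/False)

[13] X move#1: -1:+1/12*, -2:-1/11, -4:+1/9
[12] O move#2: -1:-1/11*, -2:-1/10, -4:-1/8
[11] X move#3: -1:-1/10, -2:+1/9*, -4:-1/7
[9] O move#4: -1:-1/8*, -2:-1/7, -4:-1/5
[8] X move#5: -1:-1/7, -2:+1/6*, -4:-1/4
[6] O move#6: -1:-1/5*, -2:-1/4, -4:-1/2
[5] X move#7: -1:-1/4, -2:+1/3*, -4:-1/1
[3] O move#8: -1:-1/2*, -2:-1/1
[2] X move#9: -1:-1/1, -2:+1/0*
[0] end (terminal -1, O#10); searched 13 to 13

X winning at [13]: True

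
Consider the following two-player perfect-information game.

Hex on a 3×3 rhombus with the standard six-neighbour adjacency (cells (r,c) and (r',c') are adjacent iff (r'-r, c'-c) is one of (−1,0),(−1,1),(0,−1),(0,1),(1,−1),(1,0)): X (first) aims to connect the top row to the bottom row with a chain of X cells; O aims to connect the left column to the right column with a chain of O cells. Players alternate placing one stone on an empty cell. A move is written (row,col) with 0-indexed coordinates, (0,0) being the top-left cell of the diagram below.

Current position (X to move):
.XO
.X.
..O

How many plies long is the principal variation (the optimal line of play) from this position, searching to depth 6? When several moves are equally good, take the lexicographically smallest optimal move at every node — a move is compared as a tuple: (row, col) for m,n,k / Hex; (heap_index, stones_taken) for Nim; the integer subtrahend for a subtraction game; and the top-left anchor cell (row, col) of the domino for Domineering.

ply 1, X at .XO/.X./..O | (0,0)=+1→XXO/.X./..O*; (1,0)=+1→.XO/XX./..O; (1,2)=+1→.XO/.XX/..O; (2,0)=+1→.XO/.X./X.O; (2,1)=+1→.XO/.X./.XO
ply 2, O at XXO/.X./..O | (1,0)=-1→XXO/OX./..O*; (1,2)=-1→XXO/.XO/..O; (2,0)=-1→XXO/.X./O.O; (2,1)=-1→XXO/.X./.OO
ply 3, X at XXO/OX./..O | (1,2)=+1→XXO/OXX/..O*; (2,0)=+1→XXO/OX./X.O; (2,1)=+1→XXO/OX./.XO
ply 4, O at XXO/OXX/..O | (2,0)=-1→XXO/OXX/O.O*; (2,1)=-1→XXO/OXX/.OO
ply 5, X at XXO/OXX/O.O | (2,1)=+1→XXO/OXX/OXO*
ply 6: XXO/OXX/OXO is terminal -1 (O); from .XO/.X./..O depth 6

PV length from [.XO/.X./..O]: 5 plies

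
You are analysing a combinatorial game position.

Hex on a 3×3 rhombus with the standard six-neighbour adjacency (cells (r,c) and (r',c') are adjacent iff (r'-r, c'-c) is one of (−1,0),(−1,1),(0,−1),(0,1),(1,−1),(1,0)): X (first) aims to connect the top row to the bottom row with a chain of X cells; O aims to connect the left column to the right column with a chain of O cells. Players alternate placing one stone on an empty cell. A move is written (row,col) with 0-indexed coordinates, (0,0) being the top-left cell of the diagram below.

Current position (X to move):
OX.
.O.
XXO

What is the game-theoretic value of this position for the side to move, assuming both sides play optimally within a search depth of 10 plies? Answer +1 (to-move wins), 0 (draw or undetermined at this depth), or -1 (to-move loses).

value(OX./.O./XXO, X) = +1

[OX./.O./XXO] X move#1: (0,2):+1/OXX/.O./XXO*, (1,0):+1/OX./XO./XXO, (1,2):+1/OX./.OX/XXO
[OXX/.O./XXO] O move#2: (1,0):-1/OXX/OO./XXO*, (1,2):-1/OXX/.OO/XXO
[OXX/OO./XXO] X move#3: (1,2):+1/OXX/OOX/XXO*
[OXX/OOX/XXO] end (terminal -1, O#4); searched OX./.O./XXO to 10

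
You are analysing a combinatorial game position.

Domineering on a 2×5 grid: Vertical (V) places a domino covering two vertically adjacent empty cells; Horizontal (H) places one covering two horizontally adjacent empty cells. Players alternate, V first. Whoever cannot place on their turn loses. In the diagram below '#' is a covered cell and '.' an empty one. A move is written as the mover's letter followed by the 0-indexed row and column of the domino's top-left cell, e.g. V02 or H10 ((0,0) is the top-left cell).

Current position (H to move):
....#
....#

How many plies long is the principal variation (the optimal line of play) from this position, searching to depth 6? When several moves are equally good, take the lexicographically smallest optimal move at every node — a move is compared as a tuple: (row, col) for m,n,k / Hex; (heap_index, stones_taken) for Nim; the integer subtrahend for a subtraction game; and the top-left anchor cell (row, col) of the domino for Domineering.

ply 1, H at ....#/....# | H00=-1→##..#/....#; H01=+1→.##.#/....#*; H02=-1→..###/....#; H10=-1→....#/##..#; H11=+1→....#/.##.#; H12=-1→....#/..###
ply 2, V at .##.#/....# | V00=-1→###.#/#...#*; V03=-1→.####/...##
ply 3, H at ###.#/#...# | H11=-1→###.#/###.#; H12=+1→###.#/#.###*
ply 4: ###.#/#.### is terminal -1 (V); from ....#/....# depth 6

PV length from [....#/....#]: 3 plies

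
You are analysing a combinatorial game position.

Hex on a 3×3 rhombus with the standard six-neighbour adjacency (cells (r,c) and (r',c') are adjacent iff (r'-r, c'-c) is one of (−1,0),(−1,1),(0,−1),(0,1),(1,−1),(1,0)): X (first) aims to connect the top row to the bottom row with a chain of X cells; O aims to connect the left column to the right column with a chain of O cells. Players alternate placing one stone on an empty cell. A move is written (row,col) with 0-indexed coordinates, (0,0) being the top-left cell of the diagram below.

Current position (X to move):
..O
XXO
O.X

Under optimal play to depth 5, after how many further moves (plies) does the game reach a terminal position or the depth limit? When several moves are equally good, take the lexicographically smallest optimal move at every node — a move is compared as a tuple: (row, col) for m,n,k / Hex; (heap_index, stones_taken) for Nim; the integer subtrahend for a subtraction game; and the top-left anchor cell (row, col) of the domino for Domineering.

p1 X@[..O/XXO/O.X]: (0,0)[X.O/XXO/O.X]-1 (0,1)[.XO/XXO/O.X]-1 (2,1)[..O/XXO/OXX]+1*
p2 O@[..O/XXO/OXX]: (0,0)[O.O/XXO/OXX]-1* (0,1)[.OO/XXO/OXX]-1
p3 X@[O.O/XXO/OXX]: (0,1)[OXO/XXO/OXX]+1*
p4 O@[OXO/XXO/OXX] terminal -1; root [..O/XXO/O.X] d5

PV length from [..O/XXO/O.X]: 3 plies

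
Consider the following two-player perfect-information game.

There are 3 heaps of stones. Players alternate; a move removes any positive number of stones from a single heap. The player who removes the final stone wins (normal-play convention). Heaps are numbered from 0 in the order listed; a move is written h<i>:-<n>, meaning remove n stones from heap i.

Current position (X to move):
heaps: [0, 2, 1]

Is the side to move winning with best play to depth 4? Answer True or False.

ply 1, X at (0,2,1) | h1:-1=+1→(0,1,1)*; h1:-2=-1→(0,0,1); h2:-1=-1→(0,2,0)
ply 2, O at (0,1,1) | h1:-1=-1→(0,0,1)*; h2:-1=-1→(0,1,0)
ply 3, X at (0,0,1) | h2:-1=+1→(0,0,0)*
ply 4: (0,0,0) is terminal -1 (O); from (0,2,1) depth 4

X winning at [(0,2,1)]: True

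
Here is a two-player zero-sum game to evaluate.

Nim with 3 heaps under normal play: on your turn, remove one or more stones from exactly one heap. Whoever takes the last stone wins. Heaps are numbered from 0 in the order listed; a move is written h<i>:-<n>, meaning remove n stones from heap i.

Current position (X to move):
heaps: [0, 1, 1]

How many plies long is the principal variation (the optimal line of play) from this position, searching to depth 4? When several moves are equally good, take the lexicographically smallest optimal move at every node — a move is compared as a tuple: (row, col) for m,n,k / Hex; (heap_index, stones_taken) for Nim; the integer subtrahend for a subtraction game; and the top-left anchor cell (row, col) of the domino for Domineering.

[(0,1,1)] X move#1: h1:-1:-1/(0,0,1)*, h2:-1:-1/(0,1,0)
[(0,0,1)] O move#2: h2:-1:+1/(0,0,0)*
[(0,0,0)] end (terminal -1, X#3); searched (0,1,1) to 4

PV length from [(0,1,1)]: 2 plies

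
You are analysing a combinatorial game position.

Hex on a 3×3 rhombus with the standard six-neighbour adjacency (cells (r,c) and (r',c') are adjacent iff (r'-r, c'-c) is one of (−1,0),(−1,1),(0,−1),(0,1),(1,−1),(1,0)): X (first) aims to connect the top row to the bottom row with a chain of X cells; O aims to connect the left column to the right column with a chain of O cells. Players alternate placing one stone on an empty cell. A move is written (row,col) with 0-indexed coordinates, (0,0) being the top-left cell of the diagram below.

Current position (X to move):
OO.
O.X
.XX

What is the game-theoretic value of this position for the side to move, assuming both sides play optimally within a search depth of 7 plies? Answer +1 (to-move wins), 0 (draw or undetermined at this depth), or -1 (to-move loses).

value(OO./O.X/.XX, X) = +1

[OO./O.X/.XX] X move#1: (0,2):+1/OOX/O.X/.XX*, (1,1):-1/OO./OXX/.XX, (2,0):-1/OO./O.X/XXX
[OOX/O.X/.XX] end (terminal -1, O#2); searched OO./O.X/.XX to 7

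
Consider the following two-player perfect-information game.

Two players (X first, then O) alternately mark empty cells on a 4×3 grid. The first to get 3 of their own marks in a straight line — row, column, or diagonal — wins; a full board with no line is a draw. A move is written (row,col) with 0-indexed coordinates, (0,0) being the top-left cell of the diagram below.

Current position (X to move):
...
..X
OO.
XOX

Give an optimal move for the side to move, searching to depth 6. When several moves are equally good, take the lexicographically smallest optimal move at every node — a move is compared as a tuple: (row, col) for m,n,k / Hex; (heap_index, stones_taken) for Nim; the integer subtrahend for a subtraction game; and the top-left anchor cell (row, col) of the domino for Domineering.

[.../..X/OO./XOX] X move#1: (0,0):-1/X../..X/OO./XOX, (0,1):-1/.X./..X/OO./XOX, (0,2):-1/..X/..X/OO./XOX, (1,0):-1/.../X.X/OO./XOX, (1,1):-1/.../.XX/OO./XOX, (2,2):+1/.../..X/OOX/XOX*
[.../..X/OOX/XOX] end (terminal -1, O#2); searched .../..X/OO./XOX to 6

X's best at [.../..X/OO./XOX]: (2,2)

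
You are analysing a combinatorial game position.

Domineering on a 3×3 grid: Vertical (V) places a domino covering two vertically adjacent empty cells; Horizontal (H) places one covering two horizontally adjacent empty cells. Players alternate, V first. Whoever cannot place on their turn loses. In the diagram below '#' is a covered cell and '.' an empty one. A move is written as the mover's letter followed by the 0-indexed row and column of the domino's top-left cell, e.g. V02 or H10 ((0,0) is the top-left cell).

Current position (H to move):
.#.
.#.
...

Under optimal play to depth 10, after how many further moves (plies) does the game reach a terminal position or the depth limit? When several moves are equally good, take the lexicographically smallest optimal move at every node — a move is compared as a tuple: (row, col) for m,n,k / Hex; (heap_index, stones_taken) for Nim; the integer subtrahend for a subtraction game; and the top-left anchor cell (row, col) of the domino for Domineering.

[.#./.#./...] H move#1: H20:-1/.#./.#./##.*, H21:-1/.#./.#./.##
[.#./.#./##.] V move#2: V00:+1/##./##./##.*, V02:+1/.##/.##/##., V12:+1/.#./.##/###
[##./##./##.] end (terminal -1, H#3); searched .#./.#./... to 10

PV length from [.#./.#./...]: 2 plies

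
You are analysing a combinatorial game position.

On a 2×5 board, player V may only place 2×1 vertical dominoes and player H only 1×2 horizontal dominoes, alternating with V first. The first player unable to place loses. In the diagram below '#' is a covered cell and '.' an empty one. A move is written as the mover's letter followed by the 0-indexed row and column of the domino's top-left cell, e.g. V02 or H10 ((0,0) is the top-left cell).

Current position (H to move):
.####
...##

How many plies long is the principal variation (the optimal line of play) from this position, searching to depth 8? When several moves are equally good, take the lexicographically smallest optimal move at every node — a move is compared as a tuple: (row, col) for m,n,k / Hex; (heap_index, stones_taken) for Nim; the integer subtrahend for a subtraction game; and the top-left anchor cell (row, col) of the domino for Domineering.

ply 1, H at .####/...## | H10=+1→.####/##.##*; H11=-1→.####/.####
ply 2: .####/##.## is terminal -1 (V); from .####/...## depth 8

PV length from [.####/...##]: 1 ply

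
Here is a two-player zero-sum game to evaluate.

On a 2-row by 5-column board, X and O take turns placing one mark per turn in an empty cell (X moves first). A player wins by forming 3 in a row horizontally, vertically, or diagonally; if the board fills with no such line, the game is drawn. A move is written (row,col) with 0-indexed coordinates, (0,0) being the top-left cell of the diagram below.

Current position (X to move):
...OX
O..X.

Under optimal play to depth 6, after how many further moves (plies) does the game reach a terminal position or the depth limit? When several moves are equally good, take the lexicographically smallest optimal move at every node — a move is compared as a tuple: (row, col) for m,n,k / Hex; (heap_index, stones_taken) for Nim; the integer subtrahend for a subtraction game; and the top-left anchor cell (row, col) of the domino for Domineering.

PV length from [...OX/O..X.]: 5 plies

ply 1, X at ...OX/O..X. | (0,0)=+0→X..OX/O..X.; (0,1)=+0→.X.OX/O..X.; (0,2)=+0→..XOX/O..X.; (1,1)=+0→...OX/OX.X.; (1,2)=+1→...OX/O.XX.*; (1,4)=+0→...OX/O..XX
ply 2, O at ...OX/O.XX. | (0,0)=-1→O..OX/O.XX.*; (0,1)=-1→.O.OX/O.XX.; (0,2)=-1→..OOX/O.XX.; (1,1)=-1→...OX/OOXX.; (1,4)=-1→...OX/O.XXO
ply 3, X at O..OX/O.XX. | (0,1)=+1→OX.OX/O.XX.*; (0,2)=+1→O.XOX/O.XX.; (1,1)=+1→O..OX/OXXX.; (1,4)=+1→O..OX/O.XXX
ply 4, O at OX.OX/O.XX. | (0,2)=-1→OXOOX/O.XX.*; (1,1)=-1→OX.OX/OOXX.; (1,4)=-1→OX.OX/O.XXO
ply 5, X at OXOOX/O.XX. | (1,1)=+1→OXOOX/OXXX.*; (1,4)=+1→OXOOX/O.XXX
ply 6: OXOOX/OXXX. is terminal -1 (O); from ...OX/O..X. depth 6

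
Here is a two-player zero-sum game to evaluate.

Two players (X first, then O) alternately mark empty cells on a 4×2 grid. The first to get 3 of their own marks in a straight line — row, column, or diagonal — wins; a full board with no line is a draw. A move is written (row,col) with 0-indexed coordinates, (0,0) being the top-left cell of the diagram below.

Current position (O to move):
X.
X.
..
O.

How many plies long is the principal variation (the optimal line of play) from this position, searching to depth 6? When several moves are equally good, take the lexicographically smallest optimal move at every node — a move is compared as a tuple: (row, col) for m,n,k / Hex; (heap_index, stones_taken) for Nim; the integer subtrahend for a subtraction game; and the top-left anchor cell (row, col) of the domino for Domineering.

PV length from [X./X./../O.]: 5 plies

[X./X./../O.] O move#1: (0,1):-1/XO/X./../O., (1,1):-1/X./XO/../O., (2,0):+0/X./X./O./O.*, (2,1):-1/X./X./.O/O., (3,1):-1/X./X./../OO
[X./X./O./O.] X move#2: (0,1):+0/XX/X./O./O.*, (1,1):+0/X./XX/O./O., (2,1):+0/X./X./OX/O., (3,1):+0/X./X./O./OX
[XX/X./O./O.] O move#3: (1,1):+0/XX/XO/O./O.*, (2,1):+0/XX/X./OO/O., (3,1):+0/XX/X./O./OO
[XX/XO/O./O.] X move#4: (2,1):+0/XX/XO/OX/O.*, (3,1):+0/XX/XO/O./OX
[XX/XO/OX/O.] O move#5: (3,1):+0/XX/XO/OX/OO*
[XX/XO/OX/OO] end (terminal +0, X#6); searched X./X./../O. to 6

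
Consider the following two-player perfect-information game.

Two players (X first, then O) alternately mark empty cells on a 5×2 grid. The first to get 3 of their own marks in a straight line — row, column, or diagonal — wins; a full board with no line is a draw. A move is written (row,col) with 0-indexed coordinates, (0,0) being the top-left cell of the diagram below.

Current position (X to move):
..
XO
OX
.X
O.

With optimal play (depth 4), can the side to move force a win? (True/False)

[../XO/OX/.X/O.] X move#1: (0,0):-1/X./XO/OX/.X/O., (0,1):-1/.X/XO/OX/.X/O., (3,0):+0/../XO/OX/XX/O., (4,1):+1/../XO/OX/.X/OX*
[../XO/OX/.X/OX] end (terminal -1, O#2); searched ../XO/OX/.X/O. to 4

X winning at [../XO/OX/.X/O.]: True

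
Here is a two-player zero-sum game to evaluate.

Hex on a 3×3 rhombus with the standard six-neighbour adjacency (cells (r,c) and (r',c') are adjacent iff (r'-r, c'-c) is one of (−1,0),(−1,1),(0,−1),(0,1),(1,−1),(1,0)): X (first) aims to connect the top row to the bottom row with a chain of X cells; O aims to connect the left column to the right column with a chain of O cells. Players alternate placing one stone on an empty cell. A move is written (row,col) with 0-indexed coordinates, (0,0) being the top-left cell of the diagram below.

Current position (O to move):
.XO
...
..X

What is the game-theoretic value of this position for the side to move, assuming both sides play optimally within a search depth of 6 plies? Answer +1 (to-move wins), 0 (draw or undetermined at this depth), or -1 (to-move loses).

value(.XO/.../..X, O) = +1

[.XO/.../..X] O move#1: (0,0):-1/OXO/.../..X, (1,0):-1/.XO/O../..X, (1,1):+1/.XO/.O./..X*, (1,2):-1/.XO/..O/..X, (2,0):-1/.XO/.../O.X, (2,1):-1/.XO/.../.OX
[.XO/.O./..X] X move#2: (0,0):-1/XXO/.O./..X*, (1,0):-1/.XO/XO./..X, (1,2):-1/.XO/.OX/..X, (2,0):-1/.XO/.O./X.X, (2,1):-1/.XO/.O./.XX
[XXO/.O./..X] O move#3: (1,0):+1/XXO/OO./..X*, (1,2):+1/XXO/.OO/..X, (2,0):+1/XXO/.O./O.X, (2,1):+1/XXO/.O./.OX
[XXO/OO./..X] end (terminal -1, X#4); searched .XO/.../..X to 6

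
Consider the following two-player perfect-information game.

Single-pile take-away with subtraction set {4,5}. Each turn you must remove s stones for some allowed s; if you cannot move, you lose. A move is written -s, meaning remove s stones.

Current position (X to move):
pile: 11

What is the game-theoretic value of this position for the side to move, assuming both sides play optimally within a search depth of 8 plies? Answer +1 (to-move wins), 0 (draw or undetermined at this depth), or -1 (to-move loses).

value(11, X) = -1

[11] X move#1: -4:-1/7*, -5:-1/6
[7] O move#2: -4:+1/3*, -5:+1/2
[3] end (terminal -1, X#3); searched 11 to 8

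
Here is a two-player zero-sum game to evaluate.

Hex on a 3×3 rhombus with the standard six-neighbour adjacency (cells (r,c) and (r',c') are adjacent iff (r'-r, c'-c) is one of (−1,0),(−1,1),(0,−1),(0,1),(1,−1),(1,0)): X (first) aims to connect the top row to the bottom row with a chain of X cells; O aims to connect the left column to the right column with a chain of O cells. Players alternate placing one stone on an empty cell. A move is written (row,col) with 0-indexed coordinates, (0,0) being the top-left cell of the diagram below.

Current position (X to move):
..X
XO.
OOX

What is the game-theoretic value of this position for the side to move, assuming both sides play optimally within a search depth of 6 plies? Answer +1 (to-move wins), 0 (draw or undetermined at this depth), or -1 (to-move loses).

[..X/XO./OOX] X move#1: (0,0):-1/X.X/XO./OOX, (0,1):-1/.XX/XO./OOX, (1,2):+1/..X/XOX/OOX*
[..X/XOX/OOX] end (terminal -1, O#2); searched ..X/XO./OOX to 6

value(..X/XO./OOX, X) = +1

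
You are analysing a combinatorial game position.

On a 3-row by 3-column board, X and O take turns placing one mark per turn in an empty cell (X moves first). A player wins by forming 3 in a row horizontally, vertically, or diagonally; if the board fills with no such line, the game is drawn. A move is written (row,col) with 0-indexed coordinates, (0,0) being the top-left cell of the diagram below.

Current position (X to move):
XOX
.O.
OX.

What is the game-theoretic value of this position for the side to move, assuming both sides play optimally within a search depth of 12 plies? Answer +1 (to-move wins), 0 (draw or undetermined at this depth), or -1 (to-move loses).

ply 1, X at XOX/.O./OX. | (1,0)=+0→XOX/XO./OX.*; (1,2)=+0→XOX/.OX/OX.; (2,2)=+0→XOX/.O./OXX
ply 2, O at XOX/XO./OX. | (1,2)=+0→XOX/XOO/OX.*; (2,2)=+0→XOX/XO./OXO
ply 3, X at XOX/XOO/OX. | (2,2)=+0→XOX/XOO/OXX*
ply 4: XOX/XOO/OXX is terminal +0 (O); from XOX/.O./OX. depth 12

value(XOX/.O./OX., X) = 0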